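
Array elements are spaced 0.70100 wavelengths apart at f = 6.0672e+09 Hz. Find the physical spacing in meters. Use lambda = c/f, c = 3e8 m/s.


lambda = c / f = 3.0000e+08 / 6.0672e+09 = 0.04944620 m
d = 0.70100 * 0.04944620 = 0.03466 m

0.03466 m


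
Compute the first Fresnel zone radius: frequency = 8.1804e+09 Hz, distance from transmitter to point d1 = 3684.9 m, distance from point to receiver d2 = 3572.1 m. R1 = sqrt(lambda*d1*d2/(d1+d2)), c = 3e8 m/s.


lambda = c / f = 3.0000e+08 / 8.1804e+09 = 0.03667302 m
R1 = sqrt(0.03667302 * 3684.9 * 3572.1 / (3684.9 + 3572.1)) = 8.156 m

8.156 m


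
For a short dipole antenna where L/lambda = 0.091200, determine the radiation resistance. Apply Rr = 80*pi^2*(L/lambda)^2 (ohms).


Rr = 80 * pi^2 * (0.091200)^2 = 80 * 9.869604 * 8.317440e-03 = 6.567 ohm

6.567 ohm


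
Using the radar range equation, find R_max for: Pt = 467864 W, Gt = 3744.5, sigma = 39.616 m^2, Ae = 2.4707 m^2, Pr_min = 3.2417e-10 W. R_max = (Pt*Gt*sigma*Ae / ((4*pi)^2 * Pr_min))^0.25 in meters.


R^4 = 467864*3744.5*39.616*2.4707 / ((4*pi)^2 * 3.2417e-10) = 3.349744e+18
R_max = 3.349744e+18^0.25 = 42781 m

42781 m


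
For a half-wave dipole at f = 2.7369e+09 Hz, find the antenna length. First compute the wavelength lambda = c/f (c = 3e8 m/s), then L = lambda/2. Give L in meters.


lambda = c / f = 3.0000e+08 / 2.7369e+09 = 0.1096131 m
L = lambda / 2 = 0.1096131 / 2 = 0.05481 m

0.05481 m


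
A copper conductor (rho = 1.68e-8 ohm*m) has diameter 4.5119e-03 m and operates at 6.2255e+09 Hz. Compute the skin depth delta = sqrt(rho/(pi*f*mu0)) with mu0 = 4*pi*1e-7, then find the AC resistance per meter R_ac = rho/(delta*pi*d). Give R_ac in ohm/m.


delta = sqrt(1.68e-8 / (pi * 6.2255e+09 * 4*pi*1e-7)) = 8.267756e-07 m
R_ac = 1.68e-8 / (8.267756e-07 * pi * 4.5119e-03) = 1.434 ohm/m

1.434 ohm/m


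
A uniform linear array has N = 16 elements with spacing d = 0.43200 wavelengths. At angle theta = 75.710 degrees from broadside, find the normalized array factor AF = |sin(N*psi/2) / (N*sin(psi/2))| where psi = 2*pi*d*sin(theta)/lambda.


psi = 2*pi*0.43200*sin(75.710 deg) = 2.630351 rad
AF = |sin(16*2.630351/2) / (16*sin(2.630351/2))| = 0.05248

0.05248


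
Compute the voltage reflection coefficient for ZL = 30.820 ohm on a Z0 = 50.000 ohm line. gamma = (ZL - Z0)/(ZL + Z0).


gamma = (30.820 - 50.000) / (30.820 + 50.000) = -0.2373

-0.2373


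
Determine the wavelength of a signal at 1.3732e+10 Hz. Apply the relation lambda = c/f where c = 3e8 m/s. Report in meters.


lambda = c / f = 3.0000e+08 / 1.3732e+10 = 0.02185 m

0.02185 m


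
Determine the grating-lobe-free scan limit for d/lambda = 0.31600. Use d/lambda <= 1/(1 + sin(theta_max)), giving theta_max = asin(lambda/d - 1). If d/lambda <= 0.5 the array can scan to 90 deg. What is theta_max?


lambda/d - 1 = 1/0.31600 - 1 = 2.164557 >= 1
d/lambda <= 0.5, so the array can scan to endfire without grating lobes: theta_max = 90 deg

90 deg


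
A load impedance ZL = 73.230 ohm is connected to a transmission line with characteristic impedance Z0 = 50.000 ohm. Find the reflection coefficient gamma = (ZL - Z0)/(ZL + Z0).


gamma = (73.230 - 50.000) / (73.230 + 50.000) = 0.1885

0.1885


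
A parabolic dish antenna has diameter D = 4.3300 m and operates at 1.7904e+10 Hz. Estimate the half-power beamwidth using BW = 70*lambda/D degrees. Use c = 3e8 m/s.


lambda = c / f = 3.0000e+08 / 1.7904e+10 = 0.01675603 m
BW = 70 * 0.01675603 / 4.3300 = 0.2709 deg

0.2709 deg


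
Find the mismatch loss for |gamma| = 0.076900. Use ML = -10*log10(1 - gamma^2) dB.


ML = -10 * log10(1 - 0.076900^2) = -10 * log10(0.99408639) = 0.02576 dB

0.02576 dB


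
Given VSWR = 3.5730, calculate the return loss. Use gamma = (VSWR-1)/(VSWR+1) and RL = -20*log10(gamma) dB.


gamma = (3.5730 - 1) / (3.5730 + 1) = 0.5626503
RL = -20 * log10(0.5626503) = 4.995 dB

4.995 dB


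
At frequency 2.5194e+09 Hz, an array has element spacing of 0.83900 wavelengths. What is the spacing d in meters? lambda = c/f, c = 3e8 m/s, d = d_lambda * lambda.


lambda = c / f = 3.0000e+08 / 2.5194e+09 = 0.1190760 m
d = 0.83900 * 0.1190760 = 0.09990 m

0.09990 m


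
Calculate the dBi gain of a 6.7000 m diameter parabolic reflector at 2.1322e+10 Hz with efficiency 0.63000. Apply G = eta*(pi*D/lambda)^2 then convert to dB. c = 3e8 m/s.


lambda = c / f = 3.0000e+08 / 2.1322e+10 = 0.01406997 m
G_linear = 0.63000 * (pi * 6.7000 / 0.01406997)^2 = 1.409949e+06
G_dBi = 10 * log10(1.409949e+06) = 61.49 dBi

61.49 dBi


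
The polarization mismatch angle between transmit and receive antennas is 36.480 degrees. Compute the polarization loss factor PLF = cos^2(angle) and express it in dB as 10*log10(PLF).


PLF_linear = cos^2(36.480 deg) = 0.6465196
PLF_dB = 10 * log10(0.6465196) = -1.894 dB

-1.894 dB


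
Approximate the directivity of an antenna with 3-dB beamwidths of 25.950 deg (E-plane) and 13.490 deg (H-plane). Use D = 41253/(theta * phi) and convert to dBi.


D_linear = 41253 / (25.950 * 13.490) = 117.8437
D_dBi = 10 * log10(117.8437) = 20.71 dBi

20.71 dBi


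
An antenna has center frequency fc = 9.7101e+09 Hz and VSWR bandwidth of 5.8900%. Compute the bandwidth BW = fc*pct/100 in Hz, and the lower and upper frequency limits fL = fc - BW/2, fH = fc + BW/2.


BW = 9.7101e+09 * 5.8900/100 = 5.719249e+08 Hz
fL = 9.7101e+09 - 5.719249e+08/2 = 9.424e+09 Hz
fH = 9.7101e+09 + 5.719249e+08/2 = 9.996e+09 Hz

BW=5.719e+08 Hz, fL=9.424e+09 Hz, fH=9.996e+09 Hz


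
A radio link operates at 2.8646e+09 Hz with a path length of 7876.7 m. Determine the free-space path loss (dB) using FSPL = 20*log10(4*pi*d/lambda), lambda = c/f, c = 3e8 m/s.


lambda = c / f = 3.0000e+08 / 2.8646e+09 = 0.1047267 m
FSPL = 20 * log10(4*pi*7876.7/0.1047267) = 119.5 dB

119.5 dB


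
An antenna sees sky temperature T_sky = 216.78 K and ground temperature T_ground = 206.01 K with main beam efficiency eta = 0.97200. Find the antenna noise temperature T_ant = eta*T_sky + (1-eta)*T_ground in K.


T_ant = 0.97200 * 216.78 + (1 - 0.97200) * 206.01 = 216.5 K

216.5 K


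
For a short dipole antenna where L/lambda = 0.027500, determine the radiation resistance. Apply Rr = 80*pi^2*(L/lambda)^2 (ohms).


Rr = 80 * pi^2 * (0.027500)^2 = 80 * 9.869604 * 7.562500e-04 = 0.5971 ohm

0.5971 ohm


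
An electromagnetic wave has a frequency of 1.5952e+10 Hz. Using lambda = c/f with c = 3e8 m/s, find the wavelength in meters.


lambda = c / f = 3.0000e+08 / 1.5952e+10 = 0.01881 m

0.01881 m


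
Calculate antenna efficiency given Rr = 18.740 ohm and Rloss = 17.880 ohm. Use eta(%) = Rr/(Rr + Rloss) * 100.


eta = 18.740 / (18.740 + 17.880) * 100 = 51.17%

51.17%


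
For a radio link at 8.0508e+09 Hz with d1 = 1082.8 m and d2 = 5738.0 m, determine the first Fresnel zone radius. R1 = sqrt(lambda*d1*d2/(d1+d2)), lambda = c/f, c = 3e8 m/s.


lambda = c / f = 3.0000e+08 / 8.0508e+09 = 0.03726338 m
R1 = sqrt(0.03726338 * 1082.8 * 5738.0 / (1082.8 + 5738.0)) = 5.826 m

5.826 m


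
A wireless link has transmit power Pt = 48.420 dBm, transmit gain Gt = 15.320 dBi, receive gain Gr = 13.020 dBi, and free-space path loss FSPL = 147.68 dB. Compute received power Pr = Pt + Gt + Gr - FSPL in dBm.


Pr = 48.420 + 15.320 + 13.020 - 147.68 = -70.92 dBm

-70.92 dBm


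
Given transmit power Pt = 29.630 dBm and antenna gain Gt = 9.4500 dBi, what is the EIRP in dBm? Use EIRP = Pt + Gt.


EIRP = Pt + Gt = 29.630 + 9.4500 = 39.08 dBm

39.08 dBm


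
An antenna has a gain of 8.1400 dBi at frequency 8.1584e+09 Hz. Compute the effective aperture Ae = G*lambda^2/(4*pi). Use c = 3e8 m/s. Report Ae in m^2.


lambda = c / f = 3.0000e+08 / 8.1584e+09 = 0.03677192 m
G_linear = 10^(8.1400/10) = 6.516284
Ae = G_linear * lambda^2 / (4*pi) = 6.516284 * 0.03677192^2 / (4*pi) = 7.012e-04 m^2

7.012e-04 m^2


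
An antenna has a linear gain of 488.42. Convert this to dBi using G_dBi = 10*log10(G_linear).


G_dBi = 10 * log10(488.42) = 26.89 dBi

26.89 dBi


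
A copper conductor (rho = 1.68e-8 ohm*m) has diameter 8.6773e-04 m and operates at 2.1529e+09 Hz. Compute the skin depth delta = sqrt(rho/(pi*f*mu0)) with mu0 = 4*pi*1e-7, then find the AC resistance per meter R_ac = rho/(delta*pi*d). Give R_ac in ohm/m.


delta = sqrt(1.68e-8 / (pi * 2.1529e+09 * 4*pi*1e-7)) = 1.405927e-06 m
R_ac = 1.68e-8 / (1.405927e-06 * pi * 8.6773e-04) = 4.383 ohm/m

4.383 ohm/m


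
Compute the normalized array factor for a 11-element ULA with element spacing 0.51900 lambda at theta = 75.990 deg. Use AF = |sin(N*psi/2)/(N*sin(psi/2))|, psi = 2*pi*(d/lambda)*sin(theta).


psi = 2*pi*0.51900*sin(75.990 deg) = 3.163971 rad
AF = |sin(11*3.163971/2) / (11*sin(3.163971/2))| = 0.09023

0.09023


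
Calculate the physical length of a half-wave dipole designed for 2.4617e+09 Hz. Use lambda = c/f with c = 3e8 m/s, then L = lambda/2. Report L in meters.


lambda = c / f = 3.0000e+08 / 2.4617e+09 = 0.1218670 m
L = lambda / 2 = 0.1218670 / 2 = 0.06093 m

0.06093 m


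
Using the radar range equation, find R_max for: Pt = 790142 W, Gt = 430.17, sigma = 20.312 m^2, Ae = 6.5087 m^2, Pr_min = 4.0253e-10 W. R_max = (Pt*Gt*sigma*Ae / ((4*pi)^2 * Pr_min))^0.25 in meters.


R^4 = 790142*430.17*20.312*6.5087 / ((4*pi)^2 * 4.0253e-10) = 7.069264e+17
R_max = 7.069264e+17^0.25 = 28996 m

28996 m


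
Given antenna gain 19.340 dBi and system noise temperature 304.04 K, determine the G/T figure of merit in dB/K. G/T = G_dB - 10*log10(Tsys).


G/T = 19.340 - 10*log10(304.04) = 19.340 - 24.82931 = -5.489 dB/K

-5.489 dB/K


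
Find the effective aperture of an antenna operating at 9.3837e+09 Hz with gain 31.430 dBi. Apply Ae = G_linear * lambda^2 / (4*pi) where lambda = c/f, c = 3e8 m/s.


lambda = c / f = 3.0000e+08 / 9.3837e+09 = 0.03197033 m
G_linear = 10^(31.430/10) = 1389.953
Ae = G_linear * lambda^2 / (4*pi) = 1389.953 * 0.03197033^2 / (4*pi) = 0.1131 m^2

0.1131 m^2


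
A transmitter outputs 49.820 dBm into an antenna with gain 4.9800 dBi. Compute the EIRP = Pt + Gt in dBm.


EIRP = Pt + Gt = 49.820 + 4.9800 = 54.80 dBm

54.80 dBm


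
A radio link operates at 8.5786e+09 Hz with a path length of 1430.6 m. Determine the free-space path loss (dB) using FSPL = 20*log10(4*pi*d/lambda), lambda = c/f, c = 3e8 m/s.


lambda = c / f = 3.0000e+08 / 8.5786e+09 = 0.03497074 m
FSPL = 20 * log10(4*pi*1430.6/0.03497074) = 114.2 dB

114.2 dB


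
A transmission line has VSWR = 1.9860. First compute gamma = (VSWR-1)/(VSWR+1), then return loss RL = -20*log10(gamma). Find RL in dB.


gamma = (1.9860 - 1) / (1.9860 + 1) = 0.3302076
RL = -20 * log10(0.3302076) = 9.624 dB

9.624 dB


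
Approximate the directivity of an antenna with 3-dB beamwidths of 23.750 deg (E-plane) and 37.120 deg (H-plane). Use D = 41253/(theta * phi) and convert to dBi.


D_linear = 41253 / (23.750 * 37.120) = 46.79333
D_dBi = 10 * log10(46.79333) = 16.70 dBi

16.70 dBi


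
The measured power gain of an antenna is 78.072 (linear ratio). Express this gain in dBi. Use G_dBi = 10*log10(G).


G_dBi = 10 * log10(78.072) = 18.92 dBi

18.92 dBi


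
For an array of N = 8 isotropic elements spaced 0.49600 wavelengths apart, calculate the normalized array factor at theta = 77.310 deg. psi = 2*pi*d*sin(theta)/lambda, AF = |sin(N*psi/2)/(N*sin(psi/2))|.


psi = 2*pi*0.49600*sin(77.310 deg) = 3.040334 rad
AF = |sin(8*3.040334/2) / (8*sin(3.040334/2))| = 0.04932

0.04932


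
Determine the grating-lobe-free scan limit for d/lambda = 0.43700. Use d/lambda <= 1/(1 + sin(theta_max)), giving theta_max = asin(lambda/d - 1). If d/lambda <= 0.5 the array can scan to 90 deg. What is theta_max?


lambda/d - 1 = 1/0.43700 - 1 = 1.288330 >= 1
d/lambda <= 0.5, so the array can scan to endfire without grating lobes: theta_max = 90 deg

90 deg


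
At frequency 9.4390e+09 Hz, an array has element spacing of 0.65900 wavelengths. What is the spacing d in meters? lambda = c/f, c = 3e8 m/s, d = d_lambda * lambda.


lambda = c / f = 3.0000e+08 / 9.4390e+09 = 0.03178303 m
d = 0.65900 * 0.03178303 = 0.02095 m

0.02095 m


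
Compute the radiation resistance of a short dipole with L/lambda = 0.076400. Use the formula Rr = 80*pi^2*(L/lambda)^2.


Rr = 80 * pi^2 * (0.076400)^2 = 80 * 9.869604 * 5.836960e-03 = 4.609 ohm

4.609 ohm


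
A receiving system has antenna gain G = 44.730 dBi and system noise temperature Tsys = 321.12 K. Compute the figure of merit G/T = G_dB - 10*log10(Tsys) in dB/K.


G/T = 44.730 - 10*log10(321.12) = 44.730 - 25.06667 = 19.66 dB/K

19.66 dB/K


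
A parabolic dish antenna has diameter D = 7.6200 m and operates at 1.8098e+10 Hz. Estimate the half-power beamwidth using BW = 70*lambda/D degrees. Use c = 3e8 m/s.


lambda = c / f = 3.0000e+08 / 1.8098e+10 = 0.01657642 m
BW = 70 * 0.01657642 / 7.6200 = 0.1523 deg

0.1523 deg


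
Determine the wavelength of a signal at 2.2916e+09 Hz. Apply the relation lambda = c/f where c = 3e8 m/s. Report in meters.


lambda = c / f = 3.0000e+08 / 2.2916e+09 = 0.1309 m

0.1309 m


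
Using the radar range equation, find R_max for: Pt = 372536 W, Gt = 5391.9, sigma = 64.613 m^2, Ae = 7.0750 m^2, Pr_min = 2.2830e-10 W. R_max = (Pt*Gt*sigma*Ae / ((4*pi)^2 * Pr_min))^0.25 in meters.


R^4 = 372536*5391.9*64.613*7.0750 / ((4*pi)^2 * 2.2830e-10) = 2.547011e+19
R_max = 2.547011e+19^0.25 = 71041 m

71041 m


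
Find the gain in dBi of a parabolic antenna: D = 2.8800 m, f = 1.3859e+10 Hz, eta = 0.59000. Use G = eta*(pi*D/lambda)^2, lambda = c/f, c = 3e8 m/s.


lambda = c / f = 3.0000e+08 / 1.3859e+10 = 0.02164658 m
G_linear = 0.59000 * (pi * 2.8800 / 0.02164658)^2 = 103076.1
G_dBi = 10 * log10(103076.1) = 50.13 dBi

50.13 dBi


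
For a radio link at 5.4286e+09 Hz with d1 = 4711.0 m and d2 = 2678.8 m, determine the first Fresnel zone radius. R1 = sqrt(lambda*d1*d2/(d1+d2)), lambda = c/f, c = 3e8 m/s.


lambda = c / f = 3.0000e+08 / 5.4286e+09 = 0.05526287 m
R1 = sqrt(0.05526287 * 4711.0 * 2678.8 / (4711.0 + 2678.8)) = 9.715 m

9.715 m


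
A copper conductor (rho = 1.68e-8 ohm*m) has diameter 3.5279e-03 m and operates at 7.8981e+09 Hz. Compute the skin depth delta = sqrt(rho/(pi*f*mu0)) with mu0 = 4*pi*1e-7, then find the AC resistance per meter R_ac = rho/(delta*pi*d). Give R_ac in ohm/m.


delta = sqrt(1.68e-8 / (pi * 7.8981e+09 * 4*pi*1e-7)) = 7.340294e-07 m
R_ac = 1.68e-8 / (7.340294e-07 * pi * 3.5279e-03) = 2.065 ohm/m

2.065 ohm/m


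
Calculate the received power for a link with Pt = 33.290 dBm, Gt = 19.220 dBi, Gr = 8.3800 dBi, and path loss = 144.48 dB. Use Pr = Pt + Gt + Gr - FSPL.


Pr = 33.290 + 19.220 + 8.3800 - 144.48 = -83.59 dBm

-83.59 dBm


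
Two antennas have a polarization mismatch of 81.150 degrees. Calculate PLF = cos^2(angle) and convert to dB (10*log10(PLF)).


PLF_linear = cos^2(81.150 deg) = 0.02366926
PLF_dB = 10 * log10(0.02366926) = -16.26 dB

-16.26 dB


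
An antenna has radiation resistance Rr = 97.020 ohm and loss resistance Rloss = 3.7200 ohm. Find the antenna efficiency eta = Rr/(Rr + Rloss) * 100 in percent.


eta = 97.020 / (97.020 + 3.7200) * 100 = 96.31%

96.31%


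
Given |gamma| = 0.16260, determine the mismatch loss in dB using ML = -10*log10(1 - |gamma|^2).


ML = -10 * log10(1 - 0.16260^2) = -10 * log10(0.97356124) = 0.1164 dB

0.1164 dB


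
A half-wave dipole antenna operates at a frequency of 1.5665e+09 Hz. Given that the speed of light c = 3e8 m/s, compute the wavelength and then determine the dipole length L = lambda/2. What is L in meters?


lambda = c / f = 3.0000e+08 / 1.5665e+09 = 0.1915097 m
L = lambda / 2 = 0.1915097 / 2 = 0.09575 m

0.09575 m


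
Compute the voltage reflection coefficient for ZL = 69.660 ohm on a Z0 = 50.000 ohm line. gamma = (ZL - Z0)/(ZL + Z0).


gamma = (69.660 - 50.000) / (69.660 + 50.000) = 0.1643

0.1643


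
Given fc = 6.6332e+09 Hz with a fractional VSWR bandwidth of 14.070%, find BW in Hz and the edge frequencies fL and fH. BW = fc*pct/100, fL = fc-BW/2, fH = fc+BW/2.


BW = 6.6332e+09 * 14.070/100 = 9.332912e+08 Hz
fL = 6.6332e+09 - 9.332912e+08/2 = 6.167e+09 Hz
fH = 6.6332e+09 + 9.332912e+08/2 = 7.100e+09 Hz

BW=9.333e+08 Hz, fL=6.167e+09 Hz, fH=7.100e+09 Hz


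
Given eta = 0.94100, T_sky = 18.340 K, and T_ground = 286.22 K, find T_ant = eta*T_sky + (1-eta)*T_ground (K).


T_ant = 0.94100 * 18.340 + (1 - 0.94100) * 286.22 = 34.14 K

34.14 K


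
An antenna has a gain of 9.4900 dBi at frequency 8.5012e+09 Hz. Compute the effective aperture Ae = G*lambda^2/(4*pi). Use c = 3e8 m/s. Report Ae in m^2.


lambda = c / f = 3.0000e+08 / 8.5012e+09 = 0.03528914 m
G_linear = 10^(9.4900/10) = 8.892011
Ae = G_linear * lambda^2 / (4*pi) = 8.892011 * 0.03528914^2 / (4*pi) = 8.812e-04 m^2

8.812e-04 m^2


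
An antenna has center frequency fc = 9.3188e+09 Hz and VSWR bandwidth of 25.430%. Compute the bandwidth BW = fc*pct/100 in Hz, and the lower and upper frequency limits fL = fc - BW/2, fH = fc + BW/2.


BW = 9.3188e+09 * 25.430/100 = 2.369771e+09 Hz
fL = 9.3188e+09 - 2.369771e+09/2 = 8.134e+09 Hz
fH = 9.3188e+09 + 2.369771e+09/2 = 1.050e+10 Hz

BW=2.370e+09 Hz, fL=8.134e+09 Hz, fH=1.050e+10 Hz


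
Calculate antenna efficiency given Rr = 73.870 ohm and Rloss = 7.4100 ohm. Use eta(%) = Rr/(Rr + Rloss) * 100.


eta = 73.870 / (73.870 + 7.4100) * 100 = 90.88%

90.88%


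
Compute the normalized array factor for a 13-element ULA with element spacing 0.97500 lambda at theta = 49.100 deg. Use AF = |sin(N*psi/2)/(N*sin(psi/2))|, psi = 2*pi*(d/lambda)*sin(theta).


psi = 2*pi*0.97500*sin(49.100 deg) = 4.630438 rad
AF = |sin(13*4.630438/2) / (13*sin(4.630438/2))| = 0.1013

0.1013


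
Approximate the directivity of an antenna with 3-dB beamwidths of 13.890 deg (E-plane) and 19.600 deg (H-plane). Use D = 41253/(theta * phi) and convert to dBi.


D_linear = 41253 / (13.890 * 19.600) = 151.5295
D_dBi = 10 * log10(151.5295) = 21.80 dBi

21.80 dBi


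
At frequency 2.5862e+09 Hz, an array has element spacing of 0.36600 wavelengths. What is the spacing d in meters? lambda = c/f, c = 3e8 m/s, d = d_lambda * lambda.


lambda = c / f = 3.0000e+08 / 2.5862e+09 = 0.1160003 m
d = 0.36600 * 0.1160003 = 0.04246 m

0.04246 m


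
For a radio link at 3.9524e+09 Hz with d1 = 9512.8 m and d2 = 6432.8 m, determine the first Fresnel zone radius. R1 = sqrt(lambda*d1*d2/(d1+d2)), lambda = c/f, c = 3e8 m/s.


lambda = c / f = 3.0000e+08 / 3.9524e+09 = 0.07590325 m
R1 = sqrt(0.07590325 * 9512.8 * 6432.8 / (9512.8 + 6432.8)) = 17.07 m

17.07 m


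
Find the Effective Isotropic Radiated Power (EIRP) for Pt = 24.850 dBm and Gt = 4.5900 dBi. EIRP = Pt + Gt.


EIRP = Pt + Gt = 24.850 + 4.5900 = 29.44 dBm

29.44 dBm


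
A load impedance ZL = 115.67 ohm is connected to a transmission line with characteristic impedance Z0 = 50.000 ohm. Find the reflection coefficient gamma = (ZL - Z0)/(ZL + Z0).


gamma = (115.67 - 50.000) / (115.67 + 50.000) = 0.3964

0.3964


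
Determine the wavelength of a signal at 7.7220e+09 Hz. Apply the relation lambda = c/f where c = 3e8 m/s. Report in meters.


lambda = c / f = 3.0000e+08 / 7.7220e+09 = 0.03885 m

0.03885 m


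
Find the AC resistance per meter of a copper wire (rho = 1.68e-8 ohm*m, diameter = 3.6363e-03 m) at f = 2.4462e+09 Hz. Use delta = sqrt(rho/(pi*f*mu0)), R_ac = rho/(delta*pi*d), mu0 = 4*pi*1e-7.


delta = sqrt(1.68e-8 / (pi * 2.4462e+09 * 4*pi*1e-7)) = 1.318951e-06 m
R_ac = 1.68e-8 / (1.318951e-06 * pi * 3.6363e-03) = 1.115 ohm/m

1.115 ohm/m


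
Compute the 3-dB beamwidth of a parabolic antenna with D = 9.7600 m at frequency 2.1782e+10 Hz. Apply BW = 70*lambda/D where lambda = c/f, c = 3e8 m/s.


lambda = c / f = 3.0000e+08 / 2.1782e+10 = 0.01377284 m
BW = 70 * 0.01377284 / 9.7600 = 0.09878 deg

0.09878 deg


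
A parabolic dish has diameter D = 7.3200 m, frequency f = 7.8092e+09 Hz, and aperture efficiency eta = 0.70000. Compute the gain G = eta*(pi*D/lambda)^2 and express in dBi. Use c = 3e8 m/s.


lambda = c / f = 3.0000e+08 / 7.8092e+09 = 0.03841623 m
G_linear = 0.70000 * (pi * 7.3200 / 0.03841623)^2 = 250836.3
G_dBi = 10 * log10(250836.3) = 53.99 dBi

53.99 dBi


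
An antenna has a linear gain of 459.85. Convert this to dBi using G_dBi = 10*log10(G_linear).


G_dBi = 10 * log10(459.85) = 26.63 dBi

26.63 dBi


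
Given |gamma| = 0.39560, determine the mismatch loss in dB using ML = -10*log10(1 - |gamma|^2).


ML = -10 * log10(1 - 0.39560^2) = -10 * log10(0.84350064) = 0.7391 dB

0.7391 dB


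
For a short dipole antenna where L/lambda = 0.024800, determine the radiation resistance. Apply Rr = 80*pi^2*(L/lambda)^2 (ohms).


Rr = 80 * pi^2 * (0.024800)^2 = 80 * 9.869604 * 6.150400e-04 = 0.4856 ohm

0.4856 ohm


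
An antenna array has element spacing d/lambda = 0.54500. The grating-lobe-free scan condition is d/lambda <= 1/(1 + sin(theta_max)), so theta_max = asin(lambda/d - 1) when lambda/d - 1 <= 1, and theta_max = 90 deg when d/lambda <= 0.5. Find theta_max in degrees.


lambda/d - 1 = 1/0.54500 - 1 = 0.8348624
theta_max = asin(0.8348624) = 56.60 deg

56.60 deg


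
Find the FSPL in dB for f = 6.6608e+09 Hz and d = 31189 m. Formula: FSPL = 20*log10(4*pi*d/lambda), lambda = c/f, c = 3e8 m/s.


lambda = c / f = 3.0000e+08 / 6.6608e+09 = 0.04503963 m
FSPL = 20 * log10(4*pi*31189/0.04503963) = 138.8 dB

138.8 dB


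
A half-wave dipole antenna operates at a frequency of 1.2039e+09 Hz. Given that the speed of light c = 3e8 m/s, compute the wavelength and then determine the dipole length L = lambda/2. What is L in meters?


lambda = c / f = 3.0000e+08 / 1.2039e+09 = 0.2491901 m
L = lambda / 2 = 0.2491901 / 2 = 0.1246 m

0.1246 m


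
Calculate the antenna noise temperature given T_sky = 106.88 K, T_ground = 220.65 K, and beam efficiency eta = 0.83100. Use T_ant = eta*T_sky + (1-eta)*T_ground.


T_ant = 0.83100 * 106.88 + (1 - 0.83100) * 220.65 = 126.1 K

126.1 K


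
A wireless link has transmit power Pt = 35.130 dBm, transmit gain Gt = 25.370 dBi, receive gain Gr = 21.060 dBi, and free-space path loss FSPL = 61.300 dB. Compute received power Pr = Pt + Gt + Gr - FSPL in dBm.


Pr = 35.130 + 25.370 + 21.060 - 61.300 = 20.26 dBm

20.26 dBm


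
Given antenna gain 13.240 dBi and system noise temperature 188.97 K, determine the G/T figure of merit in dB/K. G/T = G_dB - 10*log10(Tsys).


G/T = 13.240 - 10*log10(188.97) = 13.240 - 22.76393 = -9.524 dB/K

-9.524 dB/K


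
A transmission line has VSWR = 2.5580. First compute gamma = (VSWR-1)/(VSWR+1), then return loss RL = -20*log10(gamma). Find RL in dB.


gamma = (2.5580 - 1) / (2.5580 + 1) = 0.4378865
RL = -20 * log10(0.4378865) = 7.173 dB

7.173 dB


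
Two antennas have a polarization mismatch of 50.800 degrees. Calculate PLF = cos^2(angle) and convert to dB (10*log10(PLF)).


PLF_linear = cos^2(50.800 deg) = 0.3994610
PLF_dB = 10 * log10(0.3994610) = -3.985 dB

-3.985 dB


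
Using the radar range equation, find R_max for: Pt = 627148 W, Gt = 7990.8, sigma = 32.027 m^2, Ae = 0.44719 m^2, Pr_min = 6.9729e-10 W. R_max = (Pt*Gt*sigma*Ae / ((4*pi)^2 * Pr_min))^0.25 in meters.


R^4 = 627148*7990.8*32.027*0.44719 / ((4*pi)^2 * 6.9729e-10) = 6.518317e+17
R_max = 6.518317e+17^0.25 = 28414 m

28414 m


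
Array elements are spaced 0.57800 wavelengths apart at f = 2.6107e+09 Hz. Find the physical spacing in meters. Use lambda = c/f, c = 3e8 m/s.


lambda = c / f = 3.0000e+08 / 2.6107e+09 = 0.1149117 m
d = 0.57800 * 0.1149117 = 0.06642 m

0.06642 m


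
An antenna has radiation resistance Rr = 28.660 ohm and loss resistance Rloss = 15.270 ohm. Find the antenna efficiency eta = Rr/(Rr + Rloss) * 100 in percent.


eta = 28.660 / (28.660 + 15.270) * 100 = 65.24%

65.24%


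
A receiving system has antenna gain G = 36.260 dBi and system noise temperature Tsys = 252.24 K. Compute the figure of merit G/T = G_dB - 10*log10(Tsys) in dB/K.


G/T = 36.260 - 10*log10(252.24) = 36.260 - 24.01814 = 12.24 dB/K

12.24 dB/K


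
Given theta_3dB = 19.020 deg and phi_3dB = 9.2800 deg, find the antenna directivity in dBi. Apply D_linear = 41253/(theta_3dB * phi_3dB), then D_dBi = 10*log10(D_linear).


D_linear = 41253 / (19.020 * 9.2800) = 233.7206
D_dBi = 10 * log10(233.7206) = 23.69 dBi

23.69 dBi


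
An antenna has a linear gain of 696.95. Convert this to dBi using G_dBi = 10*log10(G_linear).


G_dBi = 10 * log10(696.95) = 28.43 dBi

28.43 dBi


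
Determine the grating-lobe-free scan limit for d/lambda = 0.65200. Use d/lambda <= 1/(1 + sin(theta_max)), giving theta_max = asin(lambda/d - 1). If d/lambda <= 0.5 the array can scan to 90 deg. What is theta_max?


lambda/d - 1 = 1/0.65200 - 1 = 0.5337423
theta_max = asin(0.5337423) = 32.26 deg

32.26 deg


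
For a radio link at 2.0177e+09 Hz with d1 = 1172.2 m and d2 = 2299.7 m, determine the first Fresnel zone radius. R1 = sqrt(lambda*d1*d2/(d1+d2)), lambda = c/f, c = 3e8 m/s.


lambda = c / f = 3.0000e+08 / 2.0177e+09 = 0.1486841 m
R1 = sqrt(0.1486841 * 1172.2 * 2299.7 / (1172.2 + 2299.7)) = 10.74 m

10.74 m


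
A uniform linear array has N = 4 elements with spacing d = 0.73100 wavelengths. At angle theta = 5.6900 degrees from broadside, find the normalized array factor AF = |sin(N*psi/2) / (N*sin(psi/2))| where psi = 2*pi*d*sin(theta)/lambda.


psi = 2*pi*0.73100*sin(5.6900 deg) = 0.4553788 rad
AF = |sin(4*0.4553788/2) / (4*sin(0.4553788/2))| = 0.8749

0.8749


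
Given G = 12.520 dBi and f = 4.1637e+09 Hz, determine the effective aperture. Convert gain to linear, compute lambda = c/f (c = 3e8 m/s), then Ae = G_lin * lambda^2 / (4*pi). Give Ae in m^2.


lambda = c / f = 3.0000e+08 / 4.1637e+09 = 0.07205130 m
G_linear = 10^(12.520/10) = 17.86488
Ae = G_linear * lambda^2 / (4*pi) = 17.86488 * 0.07205130^2 / (4*pi) = 7.380e-03 m^2

7.380e-03 m^2


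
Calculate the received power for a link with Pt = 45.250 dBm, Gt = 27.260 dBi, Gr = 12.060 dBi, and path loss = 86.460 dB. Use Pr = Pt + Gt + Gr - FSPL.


Pr = 45.250 + 27.260 + 12.060 - 86.460 = -1.89 dBm

-1.89 dBm


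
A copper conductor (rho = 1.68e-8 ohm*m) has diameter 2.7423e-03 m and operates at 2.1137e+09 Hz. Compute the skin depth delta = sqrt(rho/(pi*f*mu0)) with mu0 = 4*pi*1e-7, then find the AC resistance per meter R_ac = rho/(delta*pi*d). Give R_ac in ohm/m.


delta = sqrt(1.68e-8 / (pi * 2.1137e+09 * 4*pi*1e-7)) = 1.418904e-06 m
R_ac = 1.68e-8 / (1.418904e-06 * pi * 2.7423e-03) = 1.374 ohm/m

1.374 ohm/m


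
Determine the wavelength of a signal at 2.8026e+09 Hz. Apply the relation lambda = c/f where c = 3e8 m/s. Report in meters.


lambda = c / f = 3.0000e+08 / 2.8026e+09 = 0.1070 m

0.1070 m


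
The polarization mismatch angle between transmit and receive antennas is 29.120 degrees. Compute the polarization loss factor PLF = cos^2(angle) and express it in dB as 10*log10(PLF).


PLF_linear = cos^2(29.120 deg) = 0.7631812
PLF_dB = 10 * log10(0.7631812) = -1.174 dB

-1.174 dB


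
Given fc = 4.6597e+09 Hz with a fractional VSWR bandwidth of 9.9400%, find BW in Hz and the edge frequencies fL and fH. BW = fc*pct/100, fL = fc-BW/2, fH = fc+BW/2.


BW = 4.6597e+09 * 9.9400/100 = 4.631742e+08 Hz
fL = 4.6597e+09 - 4.631742e+08/2 = 4.428e+09 Hz
fH = 4.6597e+09 + 4.631742e+08/2 = 4.891e+09 Hz

BW=4.632e+08 Hz, fL=4.428e+09 Hz, fH=4.891e+09 Hz


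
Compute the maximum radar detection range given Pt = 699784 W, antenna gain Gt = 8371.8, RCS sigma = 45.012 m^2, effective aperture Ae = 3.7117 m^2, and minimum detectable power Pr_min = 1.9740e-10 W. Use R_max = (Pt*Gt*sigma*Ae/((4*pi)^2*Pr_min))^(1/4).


R^4 = 699784*8371.8*45.012*3.7117 / ((4*pi)^2 * 1.9740e-10) = 3.139910e+19
R_max = 3.139910e+19^0.25 = 74856 m

74856 m


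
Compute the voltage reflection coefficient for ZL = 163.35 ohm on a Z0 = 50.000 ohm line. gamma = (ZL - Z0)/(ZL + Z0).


gamma = (163.35 - 50.000) / (163.35 + 50.000) = 0.5313

0.5313


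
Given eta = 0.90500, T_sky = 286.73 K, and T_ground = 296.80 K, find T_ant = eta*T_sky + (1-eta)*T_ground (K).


T_ant = 0.90500 * 286.73 + (1 - 0.90500) * 296.80 = 287.7 K

287.7 K


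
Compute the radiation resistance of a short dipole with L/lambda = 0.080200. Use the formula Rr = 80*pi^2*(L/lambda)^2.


Rr = 80 * pi^2 * (0.080200)^2 = 80 * 9.869604 * 6.432040e-03 = 5.079 ohm

5.079 ohm


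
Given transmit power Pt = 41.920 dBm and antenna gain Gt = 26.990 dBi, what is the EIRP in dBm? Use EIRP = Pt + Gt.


EIRP = Pt + Gt = 41.920 + 26.990 = 68.91 dBm

68.91 dBm


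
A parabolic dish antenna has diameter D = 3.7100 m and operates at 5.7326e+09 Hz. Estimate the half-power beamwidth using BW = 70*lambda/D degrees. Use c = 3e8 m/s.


lambda = c / f = 3.0000e+08 / 5.7326e+09 = 0.05233228 m
BW = 70 * 0.05233228 / 3.7100 = 0.9874 deg

0.9874 deg


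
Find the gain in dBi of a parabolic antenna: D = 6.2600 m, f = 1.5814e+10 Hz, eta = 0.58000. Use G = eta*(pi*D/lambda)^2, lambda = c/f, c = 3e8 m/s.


lambda = c / f = 3.0000e+08 / 1.5814e+10 = 0.01897053 m
G_linear = 0.58000 * (pi * 6.2600 / 0.01897053)^2 = 623329.2
G_dBi = 10 * log10(623329.2) = 57.95 dBi

57.95 dBi


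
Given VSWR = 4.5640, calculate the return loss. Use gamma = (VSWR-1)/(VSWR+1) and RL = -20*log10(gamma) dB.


gamma = (4.5640 - 1) / (4.5640 + 1) = 0.6405464
RL = -20 * log10(0.6405464) = 3.869 dB

3.869 dB


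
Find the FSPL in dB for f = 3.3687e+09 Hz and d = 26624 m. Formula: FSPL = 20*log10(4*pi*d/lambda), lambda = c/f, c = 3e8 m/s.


lambda = c / f = 3.0000e+08 / 3.3687e+09 = 0.08905513 m
FSPL = 20 * log10(4*pi*26624/0.08905513) = 131.5 dB

131.5 dB


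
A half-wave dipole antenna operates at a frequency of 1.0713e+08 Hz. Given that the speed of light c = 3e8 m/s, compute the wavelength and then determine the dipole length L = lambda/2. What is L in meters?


lambda = c / f = 3.0000e+08 / 1.0713e+08 = 2.800336 m
L = lambda / 2 = 2.800336 / 2 = 1.400 m

1.400 m


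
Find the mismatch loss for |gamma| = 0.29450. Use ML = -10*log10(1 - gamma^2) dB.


ML = -10 * log10(1 - 0.29450^2) = -10 * log10(0.91326975) = 0.3940 dB

0.3940 dB


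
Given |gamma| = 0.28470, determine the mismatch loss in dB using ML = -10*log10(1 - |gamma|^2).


ML = -10 * log10(1 - 0.28470^2) = -10 * log10(0.91894591) = 0.3671 dB

0.3671 dB


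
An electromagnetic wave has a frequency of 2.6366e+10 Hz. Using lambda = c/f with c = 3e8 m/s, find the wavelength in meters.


lambda = c / f = 3.0000e+08 / 2.6366e+10 = 0.01138 m

0.01138 m


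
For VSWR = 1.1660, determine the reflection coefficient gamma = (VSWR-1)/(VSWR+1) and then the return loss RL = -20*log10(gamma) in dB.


gamma = (1.1660 - 1) / (1.1660 + 1) = 0.07663897
RL = -20 * log10(0.07663897) = 22.31 dB

22.31 dB


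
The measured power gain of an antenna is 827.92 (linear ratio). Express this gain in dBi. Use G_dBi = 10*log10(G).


G_dBi = 10 * log10(827.92) = 29.18 dBi

29.18 dBi


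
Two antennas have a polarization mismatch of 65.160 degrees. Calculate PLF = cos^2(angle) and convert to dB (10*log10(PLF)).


PLF_linear = cos^2(65.160 deg) = 0.1764720
PLF_dB = 10 * log10(0.1764720) = -7.533 dB

-7.533 dB


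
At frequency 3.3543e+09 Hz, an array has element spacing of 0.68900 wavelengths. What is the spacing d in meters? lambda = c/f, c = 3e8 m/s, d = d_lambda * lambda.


lambda = c / f = 3.0000e+08 / 3.3543e+09 = 0.08943744 m
d = 0.68900 * 0.08943744 = 0.06162 m

0.06162 m


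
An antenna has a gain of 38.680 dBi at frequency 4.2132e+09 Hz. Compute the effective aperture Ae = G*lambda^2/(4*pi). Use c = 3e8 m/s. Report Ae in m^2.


lambda = c / f = 3.0000e+08 / 4.2132e+09 = 0.07120478 m
G_linear = 10^(38.680/10) = 7379.042
Ae = G_linear * lambda^2 / (4*pi) = 7379.042 * 0.07120478^2 / (4*pi) = 2.977 m^2

2.977 m^2


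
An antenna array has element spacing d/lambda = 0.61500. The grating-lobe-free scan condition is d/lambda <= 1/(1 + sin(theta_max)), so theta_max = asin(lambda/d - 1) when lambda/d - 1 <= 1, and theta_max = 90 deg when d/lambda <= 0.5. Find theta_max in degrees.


lambda/d - 1 = 1/0.61500 - 1 = 0.6260163
theta_max = asin(0.6260163) = 38.76 deg

38.76 deg


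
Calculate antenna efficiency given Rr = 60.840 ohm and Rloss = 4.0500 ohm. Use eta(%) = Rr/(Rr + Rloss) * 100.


eta = 60.840 / (60.840 + 4.0500) * 100 = 93.76%

93.76%


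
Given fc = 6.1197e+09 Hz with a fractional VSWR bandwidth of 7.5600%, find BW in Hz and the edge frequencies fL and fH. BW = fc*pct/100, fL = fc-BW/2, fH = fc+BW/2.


BW = 6.1197e+09 * 7.5600/100 = 4.626493e+08 Hz
fL = 6.1197e+09 - 4.626493e+08/2 = 5.888e+09 Hz
fH = 6.1197e+09 + 4.626493e+08/2 = 6.351e+09 Hz

BW=4.626e+08 Hz, fL=5.888e+09 Hz, fH=6.351e+09 Hz


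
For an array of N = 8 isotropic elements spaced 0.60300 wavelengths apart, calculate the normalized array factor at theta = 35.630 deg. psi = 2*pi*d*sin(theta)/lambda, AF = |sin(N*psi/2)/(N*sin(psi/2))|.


psi = 2*pi*0.60300*sin(35.630 deg) = 2.207137 rad
AF = |sin(8*2.207137/2) / (8*sin(2.207137/2))| = 0.07862

0.07862


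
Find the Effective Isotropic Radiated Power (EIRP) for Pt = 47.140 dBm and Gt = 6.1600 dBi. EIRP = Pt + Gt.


EIRP = Pt + Gt = 47.140 + 6.1600 = 53.30 dBm

53.30 dBm


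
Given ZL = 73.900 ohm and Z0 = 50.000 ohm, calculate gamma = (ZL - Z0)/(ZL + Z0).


gamma = (73.900 - 50.000) / (73.900 + 50.000) = 0.1929

0.1929


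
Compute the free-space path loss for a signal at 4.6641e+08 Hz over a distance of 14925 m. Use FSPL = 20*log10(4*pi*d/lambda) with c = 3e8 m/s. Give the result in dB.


lambda = c / f = 3.0000e+08 / 4.6641e+08 = 0.6432109 m
FSPL = 20 * log10(4*pi*14925/0.6432109) = 109.3 dB

109.3 dB


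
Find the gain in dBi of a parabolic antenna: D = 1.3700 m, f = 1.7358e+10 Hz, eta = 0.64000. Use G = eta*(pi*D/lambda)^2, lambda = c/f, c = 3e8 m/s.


lambda = c / f = 3.0000e+08 / 1.7358e+10 = 0.01728310 m
G_linear = 0.64000 * (pi * 1.3700 / 0.01728310)^2 = 39689.68
G_dBi = 10 * log10(39689.68) = 45.99 dBi

45.99 dBi


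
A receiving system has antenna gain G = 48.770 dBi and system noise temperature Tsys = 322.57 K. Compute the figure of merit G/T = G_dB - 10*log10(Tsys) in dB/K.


G/T = 48.770 - 10*log10(322.57) = 48.770 - 25.08624 = 23.68 dB/K

23.68 dB/K


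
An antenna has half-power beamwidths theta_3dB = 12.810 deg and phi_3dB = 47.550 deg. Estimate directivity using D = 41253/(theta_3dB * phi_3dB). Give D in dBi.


D_linear = 41253 / (12.810 * 47.550) = 67.72607
D_dBi = 10 * log10(67.72607) = 18.31 dBi

18.31 dBi


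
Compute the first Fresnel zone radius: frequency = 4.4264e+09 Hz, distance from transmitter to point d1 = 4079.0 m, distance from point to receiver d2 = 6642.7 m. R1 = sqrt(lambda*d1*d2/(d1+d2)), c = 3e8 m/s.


lambda = c / f = 3.0000e+08 / 4.4264e+09 = 0.06777517 m
R1 = sqrt(0.06777517 * 4079.0 * 6642.7 / (4079.0 + 6642.7)) = 13.09 m

13.09 m


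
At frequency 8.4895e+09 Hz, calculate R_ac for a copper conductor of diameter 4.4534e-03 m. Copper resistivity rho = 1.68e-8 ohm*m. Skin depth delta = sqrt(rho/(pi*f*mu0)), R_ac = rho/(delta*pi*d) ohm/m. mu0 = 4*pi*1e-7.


delta = sqrt(1.68e-8 / (pi * 8.4895e+09 * 4*pi*1e-7)) = 7.080007e-07 m
R_ac = 1.68e-8 / (7.080007e-07 * pi * 4.4534e-03) = 1.696 ohm/m

1.696 ohm/m


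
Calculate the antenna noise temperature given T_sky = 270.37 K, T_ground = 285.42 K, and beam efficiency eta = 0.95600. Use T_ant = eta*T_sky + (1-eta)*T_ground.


T_ant = 0.95600 * 270.37 + (1 - 0.95600) * 285.42 = 271.0 K

271.0 K


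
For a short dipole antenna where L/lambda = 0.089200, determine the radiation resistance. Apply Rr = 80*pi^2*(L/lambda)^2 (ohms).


Rr = 80 * pi^2 * (0.089200)^2 = 80 * 9.869604 * 7.956640e-03 = 6.282 ohm

6.282 ohm


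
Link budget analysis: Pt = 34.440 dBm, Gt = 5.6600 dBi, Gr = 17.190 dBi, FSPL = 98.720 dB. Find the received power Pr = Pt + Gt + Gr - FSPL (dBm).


Pr = 34.440 + 5.6600 + 17.190 - 98.720 = -41.43 dBm

-41.43 dBm


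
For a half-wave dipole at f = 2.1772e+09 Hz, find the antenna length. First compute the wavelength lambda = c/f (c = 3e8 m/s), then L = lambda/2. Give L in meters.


lambda = c / f = 3.0000e+08 / 2.1772e+09 = 0.1377917 m
L = lambda / 2 = 0.1377917 / 2 = 0.06890 m

0.06890 m


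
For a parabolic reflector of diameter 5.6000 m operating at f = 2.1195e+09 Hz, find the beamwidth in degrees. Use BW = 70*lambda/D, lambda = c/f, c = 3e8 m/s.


lambda = c / f = 3.0000e+08 / 2.1195e+09 = 0.1415428 m
BW = 70 * 0.1415428 / 5.6000 = 1.769 deg

1.769 deg


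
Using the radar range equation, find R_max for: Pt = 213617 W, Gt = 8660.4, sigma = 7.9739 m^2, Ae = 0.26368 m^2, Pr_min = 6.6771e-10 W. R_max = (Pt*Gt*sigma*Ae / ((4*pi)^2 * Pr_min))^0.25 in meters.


R^4 = 213617*8660.4*7.9739*0.26368 / ((4*pi)^2 * 6.6771e-10) = 3.689046e+16
R_max = 3.689046e+16^0.25 = 13859 m

13859 m


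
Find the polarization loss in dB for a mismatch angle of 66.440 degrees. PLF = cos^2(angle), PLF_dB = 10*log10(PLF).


PLF_linear = cos^2(66.440 deg) = 0.1597674
PLF_dB = 10 * log10(0.1597674) = -7.965 dB

-7.965 dB


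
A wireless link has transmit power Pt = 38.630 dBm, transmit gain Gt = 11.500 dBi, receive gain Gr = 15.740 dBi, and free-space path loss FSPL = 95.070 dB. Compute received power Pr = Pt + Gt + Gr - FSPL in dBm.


Pr = 38.630 + 11.500 + 15.740 - 95.070 = -29.20 dBm

-29.20 dBm


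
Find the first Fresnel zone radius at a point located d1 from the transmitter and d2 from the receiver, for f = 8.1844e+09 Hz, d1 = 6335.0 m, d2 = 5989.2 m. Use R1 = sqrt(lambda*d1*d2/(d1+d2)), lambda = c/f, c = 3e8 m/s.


lambda = c / f = 3.0000e+08 / 8.1844e+09 = 0.03665510 m
R1 = sqrt(0.03665510 * 6335.0 * 5989.2 / (6335.0 + 5989.2)) = 10.62 m

10.62 m


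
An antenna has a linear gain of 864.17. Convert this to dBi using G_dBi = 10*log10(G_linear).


G_dBi = 10 * log10(864.17) = 29.37 dBi

29.37 dBi


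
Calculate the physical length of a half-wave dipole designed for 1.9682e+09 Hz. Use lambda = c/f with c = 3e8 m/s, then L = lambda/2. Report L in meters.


lambda = c / f = 3.0000e+08 / 1.9682e+09 = 0.1524235 m
L = lambda / 2 = 0.1524235 / 2 = 0.07621 m

0.07621 m


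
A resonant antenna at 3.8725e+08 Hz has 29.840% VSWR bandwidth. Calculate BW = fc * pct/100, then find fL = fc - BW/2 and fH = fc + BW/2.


BW = 3.8725e+08 * 29.840/100 = 1.155554e+08 Hz
fL = 3.8725e+08 - 1.155554e+08/2 = 3.295e+08 Hz
fH = 3.8725e+08 + 1.155554e+08/2 = 4.450e+08 Hz

BW=1.156e+08 Hz, fL=3.295e+08 Hz, fH=4.450e+08 Hz


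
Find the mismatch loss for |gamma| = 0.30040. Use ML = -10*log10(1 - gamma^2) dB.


ML = -10 * log10(1 - 0.30040^2) = -10 * log10(0.90975984) = 0.4107 dB

0.4107 dB


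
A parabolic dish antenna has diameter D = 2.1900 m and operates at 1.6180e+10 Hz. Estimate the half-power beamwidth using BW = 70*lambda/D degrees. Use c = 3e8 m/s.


lambda = c / f = 3.0000e+08 / 1.6180e+10 = 0.01854141 m
BW = 70 * 0.01854141 / 2.1900 = 0.5926 deg

0.5926 deg


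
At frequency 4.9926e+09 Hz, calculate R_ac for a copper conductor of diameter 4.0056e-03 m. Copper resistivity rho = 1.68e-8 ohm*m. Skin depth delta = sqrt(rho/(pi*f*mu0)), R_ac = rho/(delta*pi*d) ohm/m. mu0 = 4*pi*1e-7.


delta = sqrt(1.68e-8 / (pi * 4.9926e+09 * 4*pi*1e-7)) = 9.232331e-07 m
R_ac = 1.68e-8 / (9.232331e-07 * pi * 4.0056e-03) = 1.446 ohm/m

1.446 ohm/m


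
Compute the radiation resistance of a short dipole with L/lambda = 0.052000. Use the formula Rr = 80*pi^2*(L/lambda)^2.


Rr = 80 * pi^2 * (0.052000)^2 = 80 * 9.869604 * 2.704000e-03 = 2.135 ohm

2.135 ohm


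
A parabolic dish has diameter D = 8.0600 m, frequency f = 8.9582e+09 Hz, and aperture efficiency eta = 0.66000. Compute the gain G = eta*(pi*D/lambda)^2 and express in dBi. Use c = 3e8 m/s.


lambda = c / f = 3.0000e+08 / 8.9582e+09 = 0.03348887 m
G_linear = 0.66000 * (pi * 8.0600 / 0.03348887)^2 = 377322.6
G_dBi = 10 * log10(377322.6) = 55.77 dBi

55.77 dBi
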